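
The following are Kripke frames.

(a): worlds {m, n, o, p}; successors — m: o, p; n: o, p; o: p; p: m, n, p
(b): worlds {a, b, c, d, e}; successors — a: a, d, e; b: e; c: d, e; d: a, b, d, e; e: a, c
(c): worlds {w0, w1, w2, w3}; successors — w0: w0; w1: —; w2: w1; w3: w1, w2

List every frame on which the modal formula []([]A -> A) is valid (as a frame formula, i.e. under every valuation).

The schema corresponds to shift-reflexivity: forall x forall y (Rxy -> Ryy).
(a): fails — Rpm but not Rmm.
(b): fails — Rae but not Ree.
(c): fails — Rw3w1 but not Rw1w1.

none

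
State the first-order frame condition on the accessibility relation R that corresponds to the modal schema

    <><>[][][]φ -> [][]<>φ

forall x forall y forall z ((x R^2 y & x R^2 z) -> exists w (y R^3 w & zRw))

This is a Sahlqvist (Geach-type) schema ◇^2□^3φ → □^2◇^1φ.
Minimal-valuation argument: fix x; take any y with xR^2y and any z with xR^2z. Set V(φ) to the set of worlds R-reachable from y in exactly 3 steps. Then □^3φ holds at y, so the antecedent holds at x; validity forces ◇^1φ at z, giving a w with zR^1w and yR^3w.
First-order correspondent: forall x forall y forall z ((x R^2 y & x R^2 z) -> exists w (y R^3 w & zRw)).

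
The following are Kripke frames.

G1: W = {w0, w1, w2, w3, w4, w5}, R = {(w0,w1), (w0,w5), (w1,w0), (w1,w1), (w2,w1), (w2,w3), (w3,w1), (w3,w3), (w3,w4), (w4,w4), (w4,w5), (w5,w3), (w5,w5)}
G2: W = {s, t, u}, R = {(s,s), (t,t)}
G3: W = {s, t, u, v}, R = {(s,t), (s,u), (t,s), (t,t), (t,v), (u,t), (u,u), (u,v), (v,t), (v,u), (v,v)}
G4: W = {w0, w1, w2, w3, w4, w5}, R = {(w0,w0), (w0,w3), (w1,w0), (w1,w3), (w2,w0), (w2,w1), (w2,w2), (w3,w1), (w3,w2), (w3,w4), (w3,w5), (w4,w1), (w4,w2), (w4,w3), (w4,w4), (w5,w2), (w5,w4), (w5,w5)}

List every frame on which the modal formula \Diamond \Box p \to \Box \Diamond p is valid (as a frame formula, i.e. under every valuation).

Frame correspondent (Sahlqvist): \forall x \forall y \forall z (Rxy \wedge Rxz \to \exists w (Ryw \wedge Rzw)) — i.e. convergence.
G1: fails — Rw0w5 and Rw0w1 but w5 and w1 have no common successor.
G2: holds.
G3: holds.
G4: fails — Rw0w0 and Rw0w3 but w0 and w3 have no common successor.
Valid on: G2, G3.

G2, G3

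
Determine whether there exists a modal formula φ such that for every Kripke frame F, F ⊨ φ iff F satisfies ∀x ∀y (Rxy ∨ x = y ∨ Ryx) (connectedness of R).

Not definable by any modal formula

Modal frame validity is preserved under disjoint unions.
Take 3 disjoint single-world reflexive frames: each is trivially connected, but their disjoint union has 3 worlds with no edge between distinct components, so it is not connected.
So the class is not modally definable.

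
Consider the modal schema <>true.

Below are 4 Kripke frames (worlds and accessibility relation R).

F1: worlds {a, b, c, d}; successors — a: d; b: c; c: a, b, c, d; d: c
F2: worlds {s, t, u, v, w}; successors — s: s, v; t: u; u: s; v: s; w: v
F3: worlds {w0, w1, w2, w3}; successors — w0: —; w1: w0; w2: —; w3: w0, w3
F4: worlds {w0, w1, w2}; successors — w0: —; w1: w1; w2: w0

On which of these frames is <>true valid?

This is the axiom for seriality; its first-order frame correspondent is forall x exists y Rxy.
F1: condition met.
F2: condition met.
F3: fails — world w0 has no successor.
F4: fails — world w0 has no successor.
Valid on: F1, F2.

F1, F2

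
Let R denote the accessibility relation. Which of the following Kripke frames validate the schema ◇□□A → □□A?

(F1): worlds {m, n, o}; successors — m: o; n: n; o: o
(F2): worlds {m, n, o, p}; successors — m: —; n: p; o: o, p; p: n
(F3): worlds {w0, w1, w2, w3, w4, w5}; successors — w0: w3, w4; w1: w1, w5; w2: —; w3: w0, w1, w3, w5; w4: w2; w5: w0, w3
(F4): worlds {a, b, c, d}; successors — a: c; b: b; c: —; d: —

This is the axiom for a generalized confluence (Geach) condition; its first-order frame correspondent is ∀x ∀y ∀z ((xRy ∧ xR²z) → ∃w (yR²w ∧ z = w)).
(F1): ✓.
(F2): fails — nRp, nR²n but no w with pR²w and n=w.
(F3): fails — w0Rw3, w0R²w2 but no w with w3R²w and w2=w.
(F4): ✓.
Valid on: (F1), (F4).

(F1), (F4)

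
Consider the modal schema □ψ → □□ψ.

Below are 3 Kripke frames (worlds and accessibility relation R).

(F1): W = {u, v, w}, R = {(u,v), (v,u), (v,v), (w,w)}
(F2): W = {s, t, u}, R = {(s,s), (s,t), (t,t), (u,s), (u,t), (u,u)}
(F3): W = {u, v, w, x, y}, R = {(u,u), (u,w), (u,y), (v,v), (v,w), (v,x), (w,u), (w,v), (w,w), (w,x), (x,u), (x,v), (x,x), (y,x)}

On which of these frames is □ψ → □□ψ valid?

The schema corresponds to transitivity: ∀x ∀y ∀z (Rxy ∧ Ryz → Rxz).
(F1): fails — Ruv and Rvu but not Ruu.
(F2): satisfies the condition.
(F3): fails — Ryx and Rxu but not Ryu.
Valid on: (F2).

(F2)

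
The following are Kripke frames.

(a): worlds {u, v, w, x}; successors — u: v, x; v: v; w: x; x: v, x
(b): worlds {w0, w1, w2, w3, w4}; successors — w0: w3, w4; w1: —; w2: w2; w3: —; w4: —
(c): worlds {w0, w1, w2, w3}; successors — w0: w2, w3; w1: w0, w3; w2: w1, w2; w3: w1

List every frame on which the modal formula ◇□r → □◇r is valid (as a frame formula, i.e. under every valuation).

This is the axiom for convergence; its first-order frame correspondent is ∀x ∀y ∀z (Rxy ∧ Rxz → ∃w (Ryw ∧ Rzw)).
(a): holds.
(b): fails — Rw0w3 and Rw0w3 but w3 and w3 have no common successor.
(c): fails — Rw1w0 and Rw1w3 but w0 and w3 have no common successor.
Valid on: (a).

(a)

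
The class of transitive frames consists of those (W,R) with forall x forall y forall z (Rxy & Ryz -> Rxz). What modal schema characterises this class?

The condition is transitivity. The 4 schema □s → □□s defines it.

□s → □□s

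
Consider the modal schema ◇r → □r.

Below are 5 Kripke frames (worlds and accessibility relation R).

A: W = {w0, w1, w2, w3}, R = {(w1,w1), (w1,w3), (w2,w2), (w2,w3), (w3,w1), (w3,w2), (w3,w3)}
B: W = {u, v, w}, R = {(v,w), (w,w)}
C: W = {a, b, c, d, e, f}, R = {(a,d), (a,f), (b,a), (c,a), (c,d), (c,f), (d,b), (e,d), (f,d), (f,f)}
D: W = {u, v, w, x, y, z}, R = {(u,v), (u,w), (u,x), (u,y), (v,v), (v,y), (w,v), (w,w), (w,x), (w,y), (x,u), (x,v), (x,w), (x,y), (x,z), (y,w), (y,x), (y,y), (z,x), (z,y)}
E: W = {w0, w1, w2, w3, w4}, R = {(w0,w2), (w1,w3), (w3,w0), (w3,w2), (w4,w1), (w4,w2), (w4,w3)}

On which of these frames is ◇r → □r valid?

This is the axiom for partial functionality; its first-order frame correspondent is ∀x ∀y ∀z (Rxy ∧ Rxz → y = z).
A: fails — w1 sees both w1 and w3.
B: satisfies the condition.
C: fails — a sees both d and f.
D: fails — u sees both v and w.
E: fails — w3 sees both w0 and w2.
Valid on: B.

B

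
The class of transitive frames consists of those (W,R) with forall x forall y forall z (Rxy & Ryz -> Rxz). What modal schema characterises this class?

□ψ → □□ψ

The condition is transitivity. The 4 schema □ψ → □□ψ defines it.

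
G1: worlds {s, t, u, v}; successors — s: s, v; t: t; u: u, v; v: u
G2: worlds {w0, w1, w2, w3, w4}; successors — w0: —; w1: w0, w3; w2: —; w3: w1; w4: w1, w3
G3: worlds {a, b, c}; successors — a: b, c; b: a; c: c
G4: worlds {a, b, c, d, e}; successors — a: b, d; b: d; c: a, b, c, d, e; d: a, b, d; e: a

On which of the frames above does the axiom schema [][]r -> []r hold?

G1

The schema corresponds to density: forall x forall y (Rxy -> exists z (Rxz & Rzy)).
G1: satisfies the condition.
G2: fails — Rw1w0 but no z with Rw1z and Rzw0.
G3: fails — Rab but no z with Raz and Rzb.
G4: fails — Rea but no z with Rez and Rza.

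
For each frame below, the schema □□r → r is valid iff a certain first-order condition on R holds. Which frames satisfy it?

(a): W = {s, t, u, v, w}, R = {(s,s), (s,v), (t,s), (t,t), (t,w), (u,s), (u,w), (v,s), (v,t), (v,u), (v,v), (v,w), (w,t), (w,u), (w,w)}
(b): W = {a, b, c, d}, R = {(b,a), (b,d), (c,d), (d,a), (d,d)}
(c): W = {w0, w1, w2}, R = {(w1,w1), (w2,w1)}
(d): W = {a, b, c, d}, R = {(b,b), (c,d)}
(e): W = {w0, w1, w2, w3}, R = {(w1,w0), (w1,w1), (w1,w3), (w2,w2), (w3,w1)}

The schema corresponds to a generalized confluence (Geach) condition: ∀x ∃w (xR²w ∧ x = w).
(a): ✓.
(b): fails — at a but no w with aR²w and a=w.
(c): fails — at w0 but no w with w0R²w and w0=w.
(d): fails — at a but no w with aR²w and a=w.
(e): fails — at w0 but no w with w0R²w and w0=w.
Valid on: (a).

(a)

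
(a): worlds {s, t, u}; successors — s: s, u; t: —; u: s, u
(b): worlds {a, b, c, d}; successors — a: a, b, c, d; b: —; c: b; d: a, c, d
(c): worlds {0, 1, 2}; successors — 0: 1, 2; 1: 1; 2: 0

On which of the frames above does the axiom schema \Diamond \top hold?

The schema corresponds to seriality: \forall x \exists y Rxy.
(a): fails — world t has no successor.
(b): fails — world b has no successor.
(c): ✓.

(c)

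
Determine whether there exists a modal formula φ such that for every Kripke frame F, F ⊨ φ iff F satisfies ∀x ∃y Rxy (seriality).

Definable; □r → ◇r defines it

This is a Sahlqvist condition; the D axiom □r → ◇r defines it.
Suppose □r→◇r is valid. At any x set V(r)=W. Then □r at x, so ◇r at x, so x has a successor.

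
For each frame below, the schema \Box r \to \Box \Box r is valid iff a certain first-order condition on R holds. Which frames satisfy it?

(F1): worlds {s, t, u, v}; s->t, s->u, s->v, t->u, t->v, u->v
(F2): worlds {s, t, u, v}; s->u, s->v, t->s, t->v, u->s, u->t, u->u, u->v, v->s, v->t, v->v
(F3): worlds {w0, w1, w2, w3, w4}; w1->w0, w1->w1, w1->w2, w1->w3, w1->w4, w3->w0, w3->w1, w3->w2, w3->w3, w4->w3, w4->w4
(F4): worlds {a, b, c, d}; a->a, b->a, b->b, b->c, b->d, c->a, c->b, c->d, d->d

(F1)

This is the axiom for transitivity; its first-order frame correspondent is \forall x \forall y \forall z (Rxy \wedge Ryz \to Rxz).
(F1): ✓.
(F2): fails — Rtv and Rvt but not Rtt.
(F3): fails — Rw3w1 and Rw1w4 but not Rw3w4.
(F4): fails — Rcb and Rbc but not Rcc.
Valid on: (F1).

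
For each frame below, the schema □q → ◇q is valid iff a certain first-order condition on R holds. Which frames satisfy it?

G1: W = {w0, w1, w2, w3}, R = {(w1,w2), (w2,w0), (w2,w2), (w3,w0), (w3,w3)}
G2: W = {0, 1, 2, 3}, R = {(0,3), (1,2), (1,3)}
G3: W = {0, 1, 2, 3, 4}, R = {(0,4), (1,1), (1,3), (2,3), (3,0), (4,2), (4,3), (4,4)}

G3

Frame correspondent (Sahlqvist): ∀x ∃y Rxy — i.e. seriality.
G1: fails — world w0 has no successor.
G2: fails — world 2 has no successor.
G3: ✓.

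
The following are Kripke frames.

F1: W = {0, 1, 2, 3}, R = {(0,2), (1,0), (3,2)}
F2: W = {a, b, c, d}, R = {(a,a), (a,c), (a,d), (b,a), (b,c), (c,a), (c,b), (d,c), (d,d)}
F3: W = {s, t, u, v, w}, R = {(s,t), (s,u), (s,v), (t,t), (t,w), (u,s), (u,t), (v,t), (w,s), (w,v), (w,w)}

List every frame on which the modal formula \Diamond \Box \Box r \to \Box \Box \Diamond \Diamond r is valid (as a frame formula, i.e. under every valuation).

F2, F3

This is the axiom for a generalized confluence (Geach) condition; its first-order frame correspondent is \forall x \forall y \forall z ((xRy \wedge x R^2 z) \to \exists w (y R^2 w \wedge z R^2 w)).
F1: fails — 1R0, 1R²2 but no w with 0R²w and 2R²w.
F2: ✓.
F3: ✓.
Valid on: F2, F3.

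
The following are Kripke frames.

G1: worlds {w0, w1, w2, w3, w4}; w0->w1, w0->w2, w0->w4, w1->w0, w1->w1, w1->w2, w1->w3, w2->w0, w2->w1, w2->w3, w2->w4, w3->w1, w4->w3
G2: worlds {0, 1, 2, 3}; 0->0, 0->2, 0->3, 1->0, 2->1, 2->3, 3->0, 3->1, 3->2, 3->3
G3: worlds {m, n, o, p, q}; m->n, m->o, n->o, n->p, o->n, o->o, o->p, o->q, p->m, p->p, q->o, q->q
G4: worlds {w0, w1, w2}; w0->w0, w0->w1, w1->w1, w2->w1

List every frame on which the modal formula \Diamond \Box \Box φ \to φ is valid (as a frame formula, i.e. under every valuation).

The schema corresponds to a generalized confluence (Geach) condition: \forall x \forall y (xRy \to \exists w (y R^2 w \wedge x = w)).
G1: fails — w0Rw4 but no w with w4R²w and w0=w.
G2: holds.
G3: holds.
G4: fails — w0Rw1 but no w with w1R²w and w0=w.

G2, G3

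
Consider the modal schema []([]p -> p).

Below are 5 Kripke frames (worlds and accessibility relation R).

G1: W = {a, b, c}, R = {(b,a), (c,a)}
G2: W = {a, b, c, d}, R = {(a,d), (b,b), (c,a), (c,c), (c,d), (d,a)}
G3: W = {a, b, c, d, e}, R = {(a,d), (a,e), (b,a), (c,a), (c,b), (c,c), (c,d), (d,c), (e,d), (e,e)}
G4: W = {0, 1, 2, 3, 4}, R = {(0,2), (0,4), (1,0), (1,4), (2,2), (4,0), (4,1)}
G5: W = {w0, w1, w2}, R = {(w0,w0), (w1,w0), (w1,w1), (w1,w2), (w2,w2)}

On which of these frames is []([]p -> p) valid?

Frame correspondent (Sahlqvist): forall x forall y (Rxy -> Ryy) — i.e. shift-reflexivity.
G1: fails — Rca but not Raa.
G2: fails — Rcd but not Rdd.
G3: fails — Rcd but not Rdd.
G4: fails — R10 but not R00.
G5: ✓.

G5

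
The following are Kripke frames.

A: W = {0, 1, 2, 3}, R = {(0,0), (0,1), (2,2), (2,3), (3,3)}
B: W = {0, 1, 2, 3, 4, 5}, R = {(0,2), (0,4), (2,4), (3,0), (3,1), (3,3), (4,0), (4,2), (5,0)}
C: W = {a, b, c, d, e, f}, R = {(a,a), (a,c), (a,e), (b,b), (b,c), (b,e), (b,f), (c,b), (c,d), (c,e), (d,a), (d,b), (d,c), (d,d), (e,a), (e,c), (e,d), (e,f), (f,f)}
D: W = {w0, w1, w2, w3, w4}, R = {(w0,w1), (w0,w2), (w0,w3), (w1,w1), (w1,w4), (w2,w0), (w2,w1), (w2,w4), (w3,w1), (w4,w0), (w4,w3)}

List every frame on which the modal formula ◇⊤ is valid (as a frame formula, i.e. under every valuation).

Frame correspondent (Sahlqvist): ∀x ∃y Rxy — i.e. seriality.
A: fails — world 1 has no successor.
B: fails — world 1 has no successor.
C: holds.
D: holds.
Valid on: C, D.

C, D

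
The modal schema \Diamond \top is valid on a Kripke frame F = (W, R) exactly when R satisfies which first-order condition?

◇⊤ holds at w iff w has a successor, so frame-validity of ◇⊤ is exactly seriality. Equivalently via □q → ◇q:
Suppose □q→◇q is valid. At any x set V(q)=W. Then □q at x, so ◇q at x, so x has a successor.

Seriality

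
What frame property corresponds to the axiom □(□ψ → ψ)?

Suppose □(□ψ→ψ) is valid. Take Rxy and set V(ψ)={w : Ryw}. Then at y, □ψ holds; since □(□ψ→ψ) at x, □ψ→ψ at y, so ψ at y, i.e. Ryy.
The converse is a direct semantic check.
So the correspondent is shift-reflexivity.

Shift-reflexivity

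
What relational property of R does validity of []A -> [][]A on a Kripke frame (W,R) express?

Transitivity

This schema is the 4 axiom.
It corresponds to transitivity: forall x forall y forall z (Rxy & Ryz -> Rxz).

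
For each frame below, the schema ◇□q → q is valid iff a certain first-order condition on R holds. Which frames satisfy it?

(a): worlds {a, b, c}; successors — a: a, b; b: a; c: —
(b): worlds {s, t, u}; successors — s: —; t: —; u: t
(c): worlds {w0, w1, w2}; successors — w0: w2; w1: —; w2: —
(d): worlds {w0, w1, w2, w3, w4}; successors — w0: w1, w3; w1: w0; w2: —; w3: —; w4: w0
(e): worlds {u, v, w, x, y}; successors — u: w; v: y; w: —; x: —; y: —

(a)

This is the axiom for symmetry; its first-order frame correspondent is ∀x ∀y (Rxy → Ryx).
(a): ✓.
(b): fails — Rut but not Rtu.
(c): fails — Rw0w2 but not Rw2w0.
(d): fails — Rw4w0 but not Rw0w4.
(e): fails — Ruw but not Rwu.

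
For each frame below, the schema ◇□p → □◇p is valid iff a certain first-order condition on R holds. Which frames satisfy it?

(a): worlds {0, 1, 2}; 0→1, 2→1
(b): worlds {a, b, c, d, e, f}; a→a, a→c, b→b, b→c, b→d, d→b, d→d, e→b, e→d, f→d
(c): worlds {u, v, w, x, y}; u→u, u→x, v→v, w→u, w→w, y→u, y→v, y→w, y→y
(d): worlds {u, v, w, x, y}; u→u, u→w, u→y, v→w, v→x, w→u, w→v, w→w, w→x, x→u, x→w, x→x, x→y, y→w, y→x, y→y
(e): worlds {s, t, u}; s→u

(d)

The schema corresponds to convergence: ∀x ∀y ∀z (Rxy ∧ Rxz → ∃w (Ryw ∧ Rzw)).
(a): fails — R01 and R01 but 1 and 1 have no common successor.
(b): fails — Raa and Rac but a and c have no common successor.
(c): fails — Ruu and Rux but u and x have no common successor.
(d): holds.
(e): fails — Rsu and Rsu but u and u have no common successor.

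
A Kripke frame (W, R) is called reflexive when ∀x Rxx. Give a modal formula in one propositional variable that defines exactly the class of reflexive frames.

The condition is reflexivity. The T schema □r → r defines it.
Suppose □r→r is valid. At any x set V(r)={w : Rxw}. Then □r holds at x, so r holds at x, i.e. Rxx.

□r → r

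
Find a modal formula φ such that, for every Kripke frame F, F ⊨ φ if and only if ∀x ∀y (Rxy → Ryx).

The condition is symmetry. The B schema ψ → □◇ψ defines it.
Suppose ψ→□◇ψ is valid. Take Rxy and set V(ψ)={x}. Then ψ at x, so □◇ψ at x, so ◇ψ at y, so some z with Ryz has ψ; z=x, i.e. Ryx.

ψ → □◇ψ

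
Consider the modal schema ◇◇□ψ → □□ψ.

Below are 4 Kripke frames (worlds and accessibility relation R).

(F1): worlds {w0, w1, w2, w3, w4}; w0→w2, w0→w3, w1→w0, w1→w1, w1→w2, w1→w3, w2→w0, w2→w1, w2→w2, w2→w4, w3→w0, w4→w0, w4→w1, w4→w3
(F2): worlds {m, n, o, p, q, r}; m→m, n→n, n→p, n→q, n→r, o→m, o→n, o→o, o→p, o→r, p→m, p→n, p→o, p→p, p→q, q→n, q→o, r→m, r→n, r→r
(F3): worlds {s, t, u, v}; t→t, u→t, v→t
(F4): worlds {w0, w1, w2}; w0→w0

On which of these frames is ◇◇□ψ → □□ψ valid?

(F3), (F4)

The schema corresponds to a generalized confluence (Geach) condition: ∀x ∀y ∀z ((xR²y ∧ xR²z) → ∃w (yRw ∧ z = w)).
(F1): fails — w0R²w0, w0R²w0 but no w with w0Rw and w0=w.
(F2): fails — nR²m, nR²n but no w with mRw and n=w.
(F3): holds.
(F4): holds.
Valid on: (F3), (F4).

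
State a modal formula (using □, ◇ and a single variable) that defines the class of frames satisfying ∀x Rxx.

□r → r

A defining formula is □r → r (the T axiom).
Suppose □r→r is valid. At any x set V(r)={w : Rxw}. Then □r holds at x, so r holds at x, i.e. Rxx.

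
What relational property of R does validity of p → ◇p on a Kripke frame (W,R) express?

Equivalently (dual form): □p → p.
Suppose □p→p is valid. At any x set V(p)={w : Rxw}. Then □p holds at x, so p holds at x, i.e. Rxx.

reflexivity: ∀x Rxx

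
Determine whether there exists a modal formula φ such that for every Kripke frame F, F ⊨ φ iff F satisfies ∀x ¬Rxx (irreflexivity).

No

Modal frame validity is preserved under surjective bounded morphisms.
The 4-cycle (worlds 0,1,2,3 with 0→1→2→3→0) is irreflexive, and the map sending every world to a single reflexive point • is a surjective bounded morphism (forth: every edge maps to (•,•); back: every world has a successor). So any modal formula valid on the 4-cycle is also valid on the reflexive point, which is not irreflexive.
So no modal formula (or set of formulas) defines exactly the irreflexive frames.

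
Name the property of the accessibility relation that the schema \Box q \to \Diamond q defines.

seriality: \forall x \exists y Rxy

Suppose □q→◇q is valid. At any x set V(q)=W. Then □q at x, so ◇q at x, so x has a successor.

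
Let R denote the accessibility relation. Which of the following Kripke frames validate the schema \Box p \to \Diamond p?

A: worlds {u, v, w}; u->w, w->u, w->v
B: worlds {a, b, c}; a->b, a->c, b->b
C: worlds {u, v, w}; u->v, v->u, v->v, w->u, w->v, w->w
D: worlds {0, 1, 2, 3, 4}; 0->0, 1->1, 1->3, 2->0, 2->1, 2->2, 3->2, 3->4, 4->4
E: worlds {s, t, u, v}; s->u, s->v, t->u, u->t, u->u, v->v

Frame correspondent (Sahlqvist): \forall x \exists y Rxy — i.e. seriality.
A: fails — world v has no successor.
B: fails — world c has no successor.
C: holds.
D: holds.
E: holds.
Valid on: C, D, E.

C, D, E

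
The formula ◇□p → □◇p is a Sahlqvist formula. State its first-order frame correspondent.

Suppose ◇□p→□◇p is valid. Take Rxy, Rxz and set V(p)={w : Ryw}. Then □p at y so ◇□p at x, so □◇p at x, so ◇p at z, giving w with Rzw and Ryw.
Conversely, any frame satisfying ∀x ∀y ∀z (Rxy ∧ Rxz → ∃w (Ryw ∧ Rzw)) validates the schema.
So the correspondent is convergence.

convergence: ∀x ∀y ∀z (Rxy ∧ Rxz → ∃w (Ryw ∧ Rzw))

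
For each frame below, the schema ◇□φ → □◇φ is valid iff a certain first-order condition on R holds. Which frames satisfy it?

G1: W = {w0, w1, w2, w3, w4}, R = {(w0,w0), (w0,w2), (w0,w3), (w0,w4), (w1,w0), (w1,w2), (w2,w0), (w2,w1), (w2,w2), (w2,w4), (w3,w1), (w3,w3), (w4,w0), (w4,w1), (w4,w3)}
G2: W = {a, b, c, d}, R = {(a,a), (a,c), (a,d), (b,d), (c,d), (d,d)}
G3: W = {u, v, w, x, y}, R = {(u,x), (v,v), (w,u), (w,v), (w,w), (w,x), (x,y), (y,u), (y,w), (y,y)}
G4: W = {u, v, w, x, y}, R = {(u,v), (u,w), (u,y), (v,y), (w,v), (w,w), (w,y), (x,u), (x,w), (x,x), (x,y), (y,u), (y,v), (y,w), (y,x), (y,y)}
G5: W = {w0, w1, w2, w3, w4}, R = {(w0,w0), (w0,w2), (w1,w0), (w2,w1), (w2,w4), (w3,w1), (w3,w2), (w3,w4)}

G2, G4

This is the axiom for convergence; its first-order frame correspondent is ∀x ∀y ∀z (Rxy ∧ Rxz → ∃w (Ryw ∧ Rzw)).
G1: fails — Rw3w1 and Rw3w3 but w1 and w3 have no common successor.
G2: holds.
G3: fails — Rww and Rwx but w and x have no common successor.
G4: holds.
G5: fails — Rw0w2 and Rw0w0 but w2 and w0 have no common successor.
Valid on: G2, G4.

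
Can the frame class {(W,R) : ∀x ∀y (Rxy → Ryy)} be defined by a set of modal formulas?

Yes: it is shift-reflexivity, defined by the T□ schema □(□p → p).
Suppose □(□p→p) is valid. Take Rxy and set V(p)={w : Ryw}. Then at y, □p holds; since □(□p→p) at x, □p→p at y, so p at y, i.e. Ryy.

Yes — defined by □(□p → p)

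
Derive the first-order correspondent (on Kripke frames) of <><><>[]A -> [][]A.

forall x forall y forall z ((x R^3 y & x R^2 z) -> exists w (yRw & z = w))

This is a Sahlqvist (Geach-type) schema ◇^3□^1A → □^2◇^0A.
Minimal-valuation argument: fix x; take any y with xR^3y and any z with xR^2z. Set V(A) to the set of worlds R-reachable from y in exactly 1 step. Then □^1A holds at y, so the antecedent holds at x; validity forces ◇^0A at z, giving a w with zR^0w and yR^1w.
First-order correspondent: forall x forall y forall z ((x R^3 y & x R^2 z) -> exists w (yRw & z = w)).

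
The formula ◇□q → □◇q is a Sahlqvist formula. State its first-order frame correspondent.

convergence: ∀x ∀y ∀z (Rxy ∧ Rxz → ∃w (Ryw ∧ Rzw))

This is the .2 axiom.
Its frame correspondent is convergence — ∀x ∀y ∀z (Rxy ∧ Rxz → ∃w (Ryw ∧ Rzw)).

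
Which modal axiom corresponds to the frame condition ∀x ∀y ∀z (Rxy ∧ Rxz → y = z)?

◇q → □q

The condition is partial functionality. The CD schema ◇q → □q defines it.
Suppose ◇q→□q is valid. Take Rxy, Rxz and set V(q)={y}. Then ◇q at x, so □q at x, so q at z, i.e. z=y.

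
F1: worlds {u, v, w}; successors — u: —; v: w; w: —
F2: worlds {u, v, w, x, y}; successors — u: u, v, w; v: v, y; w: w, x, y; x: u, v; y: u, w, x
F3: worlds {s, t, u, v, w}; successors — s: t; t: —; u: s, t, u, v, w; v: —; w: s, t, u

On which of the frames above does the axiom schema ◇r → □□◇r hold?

The schema corresponds to a generalized confluence (Geach) condition: ∀x ∀y ∀z ((xRy ∧ xR²z) → ∃w (y = w ∧ zRw)).
F1: condition met.
F2: fails — uRu, uR²v but no t with u=t and vRt.
F3: fails — uRs, uR²s but no w* with s=w* and sRw*.

F1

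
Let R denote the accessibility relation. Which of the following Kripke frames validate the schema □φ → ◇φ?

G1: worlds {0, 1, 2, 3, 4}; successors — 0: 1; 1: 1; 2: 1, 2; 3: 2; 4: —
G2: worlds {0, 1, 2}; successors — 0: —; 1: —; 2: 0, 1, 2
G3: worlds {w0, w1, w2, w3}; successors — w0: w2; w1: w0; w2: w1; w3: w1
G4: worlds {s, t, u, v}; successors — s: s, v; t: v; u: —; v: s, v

G3

This is the axiom for seriality; its first-order frame correspondent is ∀x ∃y Rxy.
G1: fails — world 4 has no successor.
G2: fails — world 0 has no successor.
G3: condition met.
G4: fails — world u has no successor.
Valid on: G3.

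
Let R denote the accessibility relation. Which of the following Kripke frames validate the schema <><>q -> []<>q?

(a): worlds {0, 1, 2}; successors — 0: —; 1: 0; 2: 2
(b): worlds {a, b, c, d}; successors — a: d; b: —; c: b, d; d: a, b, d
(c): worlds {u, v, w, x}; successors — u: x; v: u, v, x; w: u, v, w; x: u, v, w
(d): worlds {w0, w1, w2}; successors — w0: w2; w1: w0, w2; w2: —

This is the axiom for a generalized confluence (Geach) condition; its first-order frame correspondent is forall x forall y forall z ((x R^2 y & xRz) -> exists w (y = w & zRw)).
(a): satisfies the condition.
(b): fails — cR²a, cRb but no w with a=w and bRw.
(c): fails — vR²u, vRu but no t with u=t and uRt.
(d): fails — w1R²w2, w1Rw2 but no w with w2=w and w2Rw.
Valid on: (a).

(a)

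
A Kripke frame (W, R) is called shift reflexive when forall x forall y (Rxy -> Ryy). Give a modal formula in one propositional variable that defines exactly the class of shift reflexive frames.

□(□r → r)

The condition is shift-reflexivity. The T□ schema □(□r → r) defines it.
Suppose □(□r→r) is valid. Take Rxy and set V(r)={w : Ryw}. Then at y, □r holds; since □(□r→r) at x, □r→r at y, so r at y, i.e. Ryy.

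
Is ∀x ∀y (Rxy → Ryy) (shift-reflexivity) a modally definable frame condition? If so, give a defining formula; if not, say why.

Yes — defined by □(□p → p)

The condition is shift-reflexivity. A defining modal formula is □(□p → p).
Suppose □(□p→p) is valid. Take Rxy and set V(p)={w : Ryw}. Then at y, □p holds; since □(□p→p) at x, □p→p at y, so p at y, i.e. Ryy.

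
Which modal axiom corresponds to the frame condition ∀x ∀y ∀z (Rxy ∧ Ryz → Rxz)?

□s → □□s

A defining formula is □s → □□s (the 4 axiom).
Suppose □s→□□s is valid. Take Rxy, Ryz and set V(s)={w : Rxw}. Then □s at x, so □□s at x, so □s at y, so s at z, i.e. Rxz.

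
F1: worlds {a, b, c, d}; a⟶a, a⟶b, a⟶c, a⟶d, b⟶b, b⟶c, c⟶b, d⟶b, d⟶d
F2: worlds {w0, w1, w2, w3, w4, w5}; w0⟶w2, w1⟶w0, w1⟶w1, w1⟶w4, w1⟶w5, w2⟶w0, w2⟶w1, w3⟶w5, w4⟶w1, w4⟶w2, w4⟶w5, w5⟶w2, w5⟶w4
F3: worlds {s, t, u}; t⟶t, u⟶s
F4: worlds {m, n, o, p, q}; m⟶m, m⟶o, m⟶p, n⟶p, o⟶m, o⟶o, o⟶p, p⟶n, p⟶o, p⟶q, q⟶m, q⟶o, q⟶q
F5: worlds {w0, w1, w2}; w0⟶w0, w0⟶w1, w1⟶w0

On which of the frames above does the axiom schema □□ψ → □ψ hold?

This is the axiom for density; its first-order frame correspondent is ∀x ∀y (Rxy → ∃z (Rxz ∧ Rzy)).
F1: holds.
F2: fails — Rw3w5 but no z with Rw3z and Rzw5.
F3: fails — Rus but no z with Ruz and Rzs.
F4: fails — Rpn but no z with Rpz and Rzn.
F5: holds.

F1, F5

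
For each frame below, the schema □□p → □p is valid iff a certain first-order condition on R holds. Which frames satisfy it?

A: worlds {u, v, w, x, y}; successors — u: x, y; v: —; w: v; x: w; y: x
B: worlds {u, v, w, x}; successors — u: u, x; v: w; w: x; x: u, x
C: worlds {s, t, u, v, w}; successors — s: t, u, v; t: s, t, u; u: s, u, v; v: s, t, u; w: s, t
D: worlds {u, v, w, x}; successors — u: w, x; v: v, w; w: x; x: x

C

The schema corresponds to density: ∀x ∀y (Rxy → ∃z (Rxz ∧ Rzy)).
A: fails — Rxw but no z with Rxz and Rzw.
B: fails — Rvw but no z with Rvz and Rzw.
C: ✓.
D: fails — Ruw but no z with Ruz and Rzw.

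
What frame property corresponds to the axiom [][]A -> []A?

Suppose □□A→□A is valid. Take Rxy and set V(A)={w : xR²w}. Then □□A at x, so □A at x, so A at y, i.e. ∃z(Rxz∧Rzy).
Conversely, any frame satisfying forall x forall y (Rxy -> exists z (Rxz & Rzy)) validates the schema.
So the correspondent is density.

density: forall x forall y (Rxy -> exists z (Rxz & Rzy))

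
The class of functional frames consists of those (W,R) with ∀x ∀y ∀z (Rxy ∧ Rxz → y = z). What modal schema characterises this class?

◇s → □s

The condition is partial functionality. The CD schema ◇s → □s defines it.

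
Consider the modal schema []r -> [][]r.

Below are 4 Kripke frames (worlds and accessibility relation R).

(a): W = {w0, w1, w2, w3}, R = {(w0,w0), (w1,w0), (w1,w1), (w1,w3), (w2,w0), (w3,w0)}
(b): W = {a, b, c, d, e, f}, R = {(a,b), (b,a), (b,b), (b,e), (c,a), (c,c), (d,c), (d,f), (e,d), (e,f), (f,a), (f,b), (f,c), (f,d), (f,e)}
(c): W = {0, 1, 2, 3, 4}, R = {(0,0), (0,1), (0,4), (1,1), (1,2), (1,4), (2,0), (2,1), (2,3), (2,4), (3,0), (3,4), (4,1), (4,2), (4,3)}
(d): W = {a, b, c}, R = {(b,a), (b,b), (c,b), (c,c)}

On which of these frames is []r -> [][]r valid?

(a)

This is the axiom for transitivity; its first-order frame correspondent is forall x forall y forall z (Rxy & Ryz -> Rxz).
(a): holds.
(b): fails — Rdc and Rca but not Rda.
(c): fails — R34 and R43 but not R33.
(d): fails — Rcb and Rba but not Rca.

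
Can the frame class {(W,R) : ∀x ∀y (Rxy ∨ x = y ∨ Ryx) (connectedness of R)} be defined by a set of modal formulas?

Not modally definable

Modal frame validity is preserved under disjoint unions.
Take 3 disjoint single-world reflexive frames: each is trivially connected, but their disjoint union has 3 worlds with no edge between distinct components, so it is not connected.
So no modal formula (or set of formulas) defines exactly the connected frames.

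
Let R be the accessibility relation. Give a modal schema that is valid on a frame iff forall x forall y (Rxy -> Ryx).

A defining formula is p → □◇p (the B axiom).
Suppose p→□◇p is valid. Take Rxy and set V(p)={x}. Then p at x, so □◇p at x, so ◇p at y, so some z with Ryz has p; z=x, i.e. Ryx.

p → □◇p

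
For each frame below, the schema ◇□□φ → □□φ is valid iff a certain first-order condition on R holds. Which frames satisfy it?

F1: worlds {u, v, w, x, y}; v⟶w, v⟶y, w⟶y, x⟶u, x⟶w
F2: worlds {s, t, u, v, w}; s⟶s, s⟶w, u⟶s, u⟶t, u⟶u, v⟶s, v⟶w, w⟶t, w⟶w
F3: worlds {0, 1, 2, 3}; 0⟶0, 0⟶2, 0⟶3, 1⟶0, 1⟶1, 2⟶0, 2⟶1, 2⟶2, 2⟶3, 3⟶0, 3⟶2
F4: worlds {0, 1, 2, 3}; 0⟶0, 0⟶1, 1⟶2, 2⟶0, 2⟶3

This is the axiom for a generalized confluence (Geach) condition; its first-order frame correspondent is ∀x ∀y ∀z ((xRy ∧ xR²z) → ∃w (yR²w ∧ z = w)).
F1: fails — vRw, vR²y but no t with wR²t and y=t.
F2: fails — sRw, sR²s but no w* with wR²w* and s=w*.
F3: satisfies the condition.
F4: fails — 0R1, 0R²1 but no w with 1R²w and 1=w.
Valid on: F3.

F3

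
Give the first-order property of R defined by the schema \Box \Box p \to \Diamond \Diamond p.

\forall x \exists w (x R^2 w \wedge x R^2 w)

This is a Sahlqvist (Geach-type) schema ◇^0□^2p → □^0◇^2p.
First-order correspondent: \forall x \exists w (x R^2 w \wedge x R^2 w).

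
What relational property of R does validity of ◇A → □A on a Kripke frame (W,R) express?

Partial functionality

Suppose ◇A→□A is valid. Take Rxy, Rxz and set V(A)={y}. Then ◇A at x, so □A at x, so A at z, i.e. z=y.
The converse is a direct semantic check.
Frame condition: ∀x ∀y ∀z (Rxy ∧ Rxz → y = z).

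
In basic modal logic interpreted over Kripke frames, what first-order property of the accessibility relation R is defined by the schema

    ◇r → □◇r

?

the Euclidean property: ∀x ∀y ∀z (Rxy ∧ Rxz → Ryz)

Suppose ◇r→□◇r is valid. Take Rxy, Rxz and set V(r)={y}. Then ◇r at x, so □◇r at x, so ◇r at z, so some w with Rzw has r; w=y, i.e. Rzy. By symmetry of the argument, Ryz.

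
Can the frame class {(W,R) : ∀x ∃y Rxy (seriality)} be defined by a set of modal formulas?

Definable; □q → ◇q defines it

Yes: it is seriality, defined by the D schema □q → ◇q.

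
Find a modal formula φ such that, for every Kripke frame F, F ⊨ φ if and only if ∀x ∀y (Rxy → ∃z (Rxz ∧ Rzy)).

The condition is density. The C4 schema □□s → □s defines it.
Suppose □□s→□s is valid. Take Rxy and set V(s)={w : xR²w}. Then □□s at x, so □s at x, so s at y, i.e. ∃z(Rxz∧Rzy).

□□s → □s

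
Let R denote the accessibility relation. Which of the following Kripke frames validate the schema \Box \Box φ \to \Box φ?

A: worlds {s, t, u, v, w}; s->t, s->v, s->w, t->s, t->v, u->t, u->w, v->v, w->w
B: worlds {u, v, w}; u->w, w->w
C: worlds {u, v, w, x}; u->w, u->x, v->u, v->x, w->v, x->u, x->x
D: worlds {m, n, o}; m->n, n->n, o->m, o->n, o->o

B, D

Frame correspondent (Sahlqvist): \forall x \forall y (Rxy \to \exists z (Rxz \wedge Rzy)) — i.e. density.
A: fails — Rut but no z with Ruz and Rzt.
B: holds.
C: fails — Ruw but no z with Ruz and Rzw.
D: holds.
Valid on: B, D.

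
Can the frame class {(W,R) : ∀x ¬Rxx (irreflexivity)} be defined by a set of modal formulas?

If a class were modally definable it would be closed under surjective bounded morphisms (Goldblatt–Thomason).
The 5-cycle (worlds w0,w1,w2,w3,w4 with w0→w1→w2→w3→w4→w0) is irreflexive, and the map sending every world to a single reflexive point • is a surjective bounded morphism (forth: every edge maps to (•,•); back: every world has a successor). So any modal formula valid on the 5-cycle is also valid on the reflexive point, which is not irreflexive.
Hence irreflexivity is not modally definable.

No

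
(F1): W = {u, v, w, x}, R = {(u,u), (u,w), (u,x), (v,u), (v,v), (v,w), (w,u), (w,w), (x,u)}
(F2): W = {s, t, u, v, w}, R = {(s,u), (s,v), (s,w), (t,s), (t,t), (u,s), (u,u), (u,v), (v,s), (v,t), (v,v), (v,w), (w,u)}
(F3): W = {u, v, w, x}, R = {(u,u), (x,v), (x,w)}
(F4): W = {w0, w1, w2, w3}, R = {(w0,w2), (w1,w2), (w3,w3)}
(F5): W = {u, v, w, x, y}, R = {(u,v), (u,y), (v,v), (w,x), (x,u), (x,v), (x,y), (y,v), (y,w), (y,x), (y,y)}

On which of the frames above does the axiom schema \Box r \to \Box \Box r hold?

(F3), (F4)

Frame correspondent (Sahlqvist): \forall x \forall y \forall z (Rxy \wedge Ryz \to Rxz) — i.e. transitivity.
(F1): fails — Rwu and Rux but not Rwx.
(F2): fails — Ruv and Rvt but not Rut.
(F3): ✓.
(F4): ✓.
(F5): fails — Ryx and Rxu but not Ryu.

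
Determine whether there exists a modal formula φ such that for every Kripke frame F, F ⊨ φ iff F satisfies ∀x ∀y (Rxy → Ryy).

Yes, by □(□p → p)

The condition is shift-reflexivity. A defining modal formula is □(□p → p).
Suppose □(□p→p) is valid. Take Rxy and set V(p)={w : Ryw}. Then at y, □p holds; since □(□p→p) at x, □p→p at y, so p at y, i.e. Ryy.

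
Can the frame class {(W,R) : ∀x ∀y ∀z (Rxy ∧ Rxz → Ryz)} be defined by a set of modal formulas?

Yes — defined by ◇q → □◇q

This is a Sahlqvist condition; the 5 axiom ◇q → □◇q defines it.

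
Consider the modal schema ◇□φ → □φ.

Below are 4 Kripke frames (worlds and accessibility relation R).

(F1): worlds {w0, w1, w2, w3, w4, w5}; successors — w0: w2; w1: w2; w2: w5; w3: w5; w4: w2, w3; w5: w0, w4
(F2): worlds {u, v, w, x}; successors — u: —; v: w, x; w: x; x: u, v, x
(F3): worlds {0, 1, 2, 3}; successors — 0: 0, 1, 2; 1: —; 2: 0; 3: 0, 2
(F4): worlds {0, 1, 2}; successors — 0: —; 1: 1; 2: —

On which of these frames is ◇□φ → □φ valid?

(F4)

This is the axiom for the Euclidean property; its first-order frame correspondent is ∀x ∀y ∀z (Rxy ∧ Rxz → Ryz).
(F1): fails — Rw0w2 and Rw0w2 but not Rw2w2.
(F2): fails — Rvw and Rvw but not Rww.
(F3): fails — R02 and R02 but not R22.
(F4): condition met.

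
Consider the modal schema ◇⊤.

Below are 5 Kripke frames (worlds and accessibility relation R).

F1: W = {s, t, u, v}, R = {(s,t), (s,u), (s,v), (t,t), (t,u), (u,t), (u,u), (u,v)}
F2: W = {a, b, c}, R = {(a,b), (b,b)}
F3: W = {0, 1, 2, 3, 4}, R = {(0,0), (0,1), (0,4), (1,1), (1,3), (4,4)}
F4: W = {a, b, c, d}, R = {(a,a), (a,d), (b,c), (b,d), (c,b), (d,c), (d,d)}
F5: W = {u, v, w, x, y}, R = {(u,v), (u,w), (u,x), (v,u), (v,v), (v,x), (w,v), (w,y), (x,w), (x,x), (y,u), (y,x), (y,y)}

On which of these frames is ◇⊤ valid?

F4, F5

The schema corresponds to seriality: ∀x ∃y Rxy.
F1: fails — world v has no successor.
F2: fails — world c has no successor.
F3: fails — world 2 has no successor.
F4: holds.
F5: holds.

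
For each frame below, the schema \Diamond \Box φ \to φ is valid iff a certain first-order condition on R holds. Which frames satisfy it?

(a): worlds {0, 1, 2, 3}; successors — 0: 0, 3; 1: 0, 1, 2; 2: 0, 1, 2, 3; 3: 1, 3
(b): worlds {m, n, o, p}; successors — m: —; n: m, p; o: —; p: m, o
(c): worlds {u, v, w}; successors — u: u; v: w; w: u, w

The schema corresponds to symmetry: \forall x \forall y (Rxy \to Ryx).
(a): fails — R10 but not R01.
(b): fails — Rnm but not Rmn.
(c): fails — Rvw but not Rwv.
Valid on no frame.

none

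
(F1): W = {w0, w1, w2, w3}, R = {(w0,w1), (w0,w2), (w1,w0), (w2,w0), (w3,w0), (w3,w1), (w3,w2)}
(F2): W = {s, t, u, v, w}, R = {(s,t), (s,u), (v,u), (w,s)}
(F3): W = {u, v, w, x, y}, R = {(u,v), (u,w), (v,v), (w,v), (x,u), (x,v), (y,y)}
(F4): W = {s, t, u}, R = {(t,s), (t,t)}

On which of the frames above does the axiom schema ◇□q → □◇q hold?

This is the axiom for convergence; its first-order frame correspondent is ∀x ∀y ∀z (Rxy ∧ Rxz → ∃w (Ryw ∧ Rzw)).
(F1): fails — Rw3w1 and Rw3w0 but w1 and w0 have no common successor.
(F2): fails — Rsu and Rsu but u and u have no common successor.
(F3): ✓.
(F4): fails — Rtt and Rts but t and s have no common successor.

(F3)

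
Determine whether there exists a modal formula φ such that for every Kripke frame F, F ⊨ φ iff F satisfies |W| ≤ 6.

No

Modal frame validity is preserved under disjoint unions.
Any modal formula valid on each of 7 disjoint one-world frames is valid on their disjoint union (validity is preserved under disjoint unions). Each one-world frame has |W|=1≤6, but the union has |W|=7.
So no modal formula (or set of formulas) defines exactly the |W|≤6 frames.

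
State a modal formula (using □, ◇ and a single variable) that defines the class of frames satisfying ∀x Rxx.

□r → r

This is reflexivity; the standard corresponding axiom is T: □r → r.
Suppose □r→r is valid. At any x set V(r)={w : Rxw}. Then □r holds at x, so r holds at x, i.e. Rxx.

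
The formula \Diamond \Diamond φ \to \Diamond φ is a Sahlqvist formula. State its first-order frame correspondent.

Transitivity

This is frame-equivalent to □φ → □□φ (substitute ¬φ for φ and contrapose).
Suppose □φ→□□φ is valid. Take Rxy, Ryz and set V(φ)={w : Rxw}. Then □φ at x, so □□φ at x, so □φ at y, so φ at z, i.e. Rxz.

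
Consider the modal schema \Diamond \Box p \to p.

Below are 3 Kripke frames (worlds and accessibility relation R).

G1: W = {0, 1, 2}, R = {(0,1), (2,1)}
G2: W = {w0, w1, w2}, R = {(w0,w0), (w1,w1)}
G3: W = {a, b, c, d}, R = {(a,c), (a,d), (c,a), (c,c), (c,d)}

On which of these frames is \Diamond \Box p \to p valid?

The schema corresponds to symmetry: \forall x \forall y (Rxy \to Ryx).
G1: fails — R01 but not R10.
G2: ✓.
G3: fails — Rcd but not Rdc.
Valid on: G2.

G2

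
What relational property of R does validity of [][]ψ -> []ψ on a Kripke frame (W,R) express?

Suppose □□ψ→□ψ is valid. Take Rxy and set V(ψ)={w : xR²w}. Then □□ψ at x, so □ψ at x, so ψ at y, i.e. ∃z(Rxz∧Rzy).
The converse is a direct semantic check.
Frame condition: forall x forall y (Rxy -> exists z (Rxz & Rzy)).

Density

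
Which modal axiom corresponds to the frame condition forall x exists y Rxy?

□q → ◇q

The condition is seriality. The D schema □q → ◇q defines it.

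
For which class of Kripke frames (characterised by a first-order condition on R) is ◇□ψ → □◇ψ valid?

Suppose ◇□ψ→□◇ψ is valid. Take Rxy, Rxz and set V(ψ)={w : Ryw}. Then □ψ at y so ◇□ψ at x, so □◇ψ at x, so ◇ψ at z, giving w with Rzw and Ryw.
The converse is a direct semantic check.
So the correspondent is convergence.

convergence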